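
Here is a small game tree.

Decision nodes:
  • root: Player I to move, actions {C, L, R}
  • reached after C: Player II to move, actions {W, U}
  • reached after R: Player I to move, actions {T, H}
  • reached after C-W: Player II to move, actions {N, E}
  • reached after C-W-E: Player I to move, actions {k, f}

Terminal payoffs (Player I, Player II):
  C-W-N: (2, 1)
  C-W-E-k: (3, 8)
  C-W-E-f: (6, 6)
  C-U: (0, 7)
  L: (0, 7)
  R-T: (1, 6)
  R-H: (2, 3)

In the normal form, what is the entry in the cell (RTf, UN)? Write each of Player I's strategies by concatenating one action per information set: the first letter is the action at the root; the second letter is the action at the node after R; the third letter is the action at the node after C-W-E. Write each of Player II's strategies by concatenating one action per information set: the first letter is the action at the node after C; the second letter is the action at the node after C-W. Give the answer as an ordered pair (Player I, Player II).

(1, 6)

Trace the play path from the root:
  Player I plays R
  Player I plays T at [R]
→ terminal payoff (1, 6).
(Player I's choice at the node after C-W-E is never reached on this path, so it doesn't affect the outcome.)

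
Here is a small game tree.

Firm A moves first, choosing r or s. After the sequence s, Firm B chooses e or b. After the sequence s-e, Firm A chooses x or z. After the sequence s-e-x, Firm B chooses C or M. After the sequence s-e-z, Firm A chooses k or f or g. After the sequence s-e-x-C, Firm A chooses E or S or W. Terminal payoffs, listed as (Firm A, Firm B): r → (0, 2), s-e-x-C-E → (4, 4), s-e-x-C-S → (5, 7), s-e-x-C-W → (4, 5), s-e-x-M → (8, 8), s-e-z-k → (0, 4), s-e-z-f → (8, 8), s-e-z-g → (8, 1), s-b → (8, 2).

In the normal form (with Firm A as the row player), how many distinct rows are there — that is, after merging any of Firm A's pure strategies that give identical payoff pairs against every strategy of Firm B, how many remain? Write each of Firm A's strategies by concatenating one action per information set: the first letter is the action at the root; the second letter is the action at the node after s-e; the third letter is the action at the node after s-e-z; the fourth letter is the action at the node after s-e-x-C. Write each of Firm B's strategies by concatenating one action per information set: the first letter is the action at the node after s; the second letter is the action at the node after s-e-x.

7

Firm A has 36 pure strategies: rxkE, rxkS, rxkW, rxfE, rxfS, rxfW, rxgE, rxgS, rxgW, rzkE, rzkS, rzkW, rzfE, rzfS, rzfW, rzgE, rzgS, rzgW, sxkE, sxkS, sxkW, sxfE, sxfS, sxfW, sxgE, sxgS, sxgW, szkE, szkS, szkW, szfE, szfS, szfW, szgE, szgS, szgW. Columns: eC, eM, bC, bM.
{rxkE, rxkS, rxkW, rxfE, rxfS, rxfW, rxgE, rxgS, rxgW, rzkE, rzkS, rzkW, rzfE, rzfS, rzfW, rzgE, rzgS, rzgW} → row (0,2) (0,2) (0,2) (0,2)
{sxkE, sxfE, sxgE} → row (4,4) (8,8) (8,2) (8,2)
{sxkS, sxfS, sxgS} → row (5,7) (8,8) (8,2) (8,2)
{sxkW, sxfW, sxgW} → row (4,5) (8,8) (8,2) (8,2)
{szkE, szkS, szkW} → row (0,4) (0,4) (8,2) (8,2)
{szfE, szfS, szfW} → row (8,8) (8,8) (8,2) (8,2)
{szgE, szgS, szgW} → row (8,1) (8,1) (8,2) (8,2)
That's 7 distinct rows out of 36 strategies.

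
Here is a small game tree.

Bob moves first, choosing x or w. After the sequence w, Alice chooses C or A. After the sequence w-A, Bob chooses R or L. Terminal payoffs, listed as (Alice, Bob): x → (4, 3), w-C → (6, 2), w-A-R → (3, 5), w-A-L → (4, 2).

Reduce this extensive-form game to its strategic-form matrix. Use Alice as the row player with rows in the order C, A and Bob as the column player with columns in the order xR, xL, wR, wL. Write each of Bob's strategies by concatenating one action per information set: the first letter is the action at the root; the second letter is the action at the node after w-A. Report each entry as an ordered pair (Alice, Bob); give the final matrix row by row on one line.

C: (4,3) (4,3) (6,2) (6,2) | A: (4,3) (4,3) (3,5) (4,2)

           xR       xL       wR       wL
   C    (4,3)    (4,3)    (6,2)    (6,2)
   A    (4,3)    (4,3)    (3,5)    (4,2)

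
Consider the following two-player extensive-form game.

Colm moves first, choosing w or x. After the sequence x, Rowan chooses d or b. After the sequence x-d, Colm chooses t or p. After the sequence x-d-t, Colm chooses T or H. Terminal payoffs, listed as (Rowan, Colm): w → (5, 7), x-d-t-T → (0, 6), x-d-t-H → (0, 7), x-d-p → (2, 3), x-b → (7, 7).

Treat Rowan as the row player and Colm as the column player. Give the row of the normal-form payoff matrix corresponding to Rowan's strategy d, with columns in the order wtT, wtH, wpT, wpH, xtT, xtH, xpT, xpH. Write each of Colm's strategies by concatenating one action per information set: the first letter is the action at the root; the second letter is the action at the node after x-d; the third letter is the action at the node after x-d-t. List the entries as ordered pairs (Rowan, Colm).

(5,7) (5,7) (5,7) (5,7) (0,6) (0,7) (2,3) (2,3)

vs wtT: Colm plays w → (5, 7)
vs wtH: Colm plays w → (5, 7)
vs wpT: Colm plays w → (5, 7)
vs wpH: Colm plays w → (5, 7)
vs xtT: Colm plays x → Rowan plays d at [x] → Colm plays t at [x-d] → Colm plays T at [x-d-t] → (0, 6)
vs xtH: Colm plays x → Rowan plays d at [x] → Colm plays t at [x-d] → Colm plays H at [x-d-t] → (0, 7)
vs xpT: Colm plays x → Rowan plays d at [x] → Colm plays p at [x-d] → (2, 3)
vs xpH: Colm plays x → Rowan plays d at [x] → Colm plays p at [x-d] → (2, 3)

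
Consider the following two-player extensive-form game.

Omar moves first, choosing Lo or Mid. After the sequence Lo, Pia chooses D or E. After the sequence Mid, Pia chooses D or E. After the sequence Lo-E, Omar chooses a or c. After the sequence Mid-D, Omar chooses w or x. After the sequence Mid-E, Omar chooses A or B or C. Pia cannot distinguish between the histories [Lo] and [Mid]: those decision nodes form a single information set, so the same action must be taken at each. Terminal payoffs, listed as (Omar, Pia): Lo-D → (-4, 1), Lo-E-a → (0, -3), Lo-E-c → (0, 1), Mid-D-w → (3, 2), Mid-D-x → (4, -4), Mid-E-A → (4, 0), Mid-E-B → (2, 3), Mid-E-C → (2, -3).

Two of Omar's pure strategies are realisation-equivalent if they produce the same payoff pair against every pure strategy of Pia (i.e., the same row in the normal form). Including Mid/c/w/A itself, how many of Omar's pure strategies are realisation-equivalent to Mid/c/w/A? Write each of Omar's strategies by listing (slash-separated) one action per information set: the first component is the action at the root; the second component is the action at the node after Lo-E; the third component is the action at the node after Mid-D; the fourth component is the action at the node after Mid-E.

2

Row for Mid/c/w/A (columns D, E): (3,2) (4,0).
Under Mid/c/w/A, Omar's choice at the node after Lo-E can never be reached regardless of what Pia does, so varying those choices leaves every outcome unchanged.
Holding the reachable choices fixed and varying the unreachable one freely already gives 2 equivalent strategies.
No other strategy reproduces this row, so those 2 are the full class: Mid/a/w/A, Mid/c/w/A.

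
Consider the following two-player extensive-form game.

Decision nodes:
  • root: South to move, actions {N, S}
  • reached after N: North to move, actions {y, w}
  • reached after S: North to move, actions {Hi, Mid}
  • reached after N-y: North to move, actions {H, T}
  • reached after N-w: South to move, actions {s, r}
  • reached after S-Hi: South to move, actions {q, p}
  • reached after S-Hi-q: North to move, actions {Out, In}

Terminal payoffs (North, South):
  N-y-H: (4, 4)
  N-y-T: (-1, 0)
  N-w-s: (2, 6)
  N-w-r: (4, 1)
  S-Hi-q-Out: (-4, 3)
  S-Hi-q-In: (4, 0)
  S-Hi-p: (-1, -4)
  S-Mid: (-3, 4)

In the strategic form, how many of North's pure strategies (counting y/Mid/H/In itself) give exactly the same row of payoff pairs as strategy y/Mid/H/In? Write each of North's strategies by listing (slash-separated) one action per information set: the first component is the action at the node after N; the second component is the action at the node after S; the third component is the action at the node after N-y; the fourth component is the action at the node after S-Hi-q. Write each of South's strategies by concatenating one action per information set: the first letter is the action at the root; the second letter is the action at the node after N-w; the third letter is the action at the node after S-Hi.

Row for y/Mid/H/In (columns Nsq, Nsp, Nrq, Nrp, Ssq, Ssp, Srq, Srp): (4,4) (4,4) (4,4) (4,4) (-3,4) (-3,4) (-3,4) (-3,4).
Under y/Mid/H/In, North's choice at the node after S-Hi-q can never be reached regardless of what South does, so varying those choices leaves every outcome unchanged.
Holding the reachable choices fixed and varying the unreachable one freely already gives 2 equivalent strategies.
No other strategy reproduces this row, so those 2 are the full class: y/Mid/H/Out, y/Mid/H/In.

2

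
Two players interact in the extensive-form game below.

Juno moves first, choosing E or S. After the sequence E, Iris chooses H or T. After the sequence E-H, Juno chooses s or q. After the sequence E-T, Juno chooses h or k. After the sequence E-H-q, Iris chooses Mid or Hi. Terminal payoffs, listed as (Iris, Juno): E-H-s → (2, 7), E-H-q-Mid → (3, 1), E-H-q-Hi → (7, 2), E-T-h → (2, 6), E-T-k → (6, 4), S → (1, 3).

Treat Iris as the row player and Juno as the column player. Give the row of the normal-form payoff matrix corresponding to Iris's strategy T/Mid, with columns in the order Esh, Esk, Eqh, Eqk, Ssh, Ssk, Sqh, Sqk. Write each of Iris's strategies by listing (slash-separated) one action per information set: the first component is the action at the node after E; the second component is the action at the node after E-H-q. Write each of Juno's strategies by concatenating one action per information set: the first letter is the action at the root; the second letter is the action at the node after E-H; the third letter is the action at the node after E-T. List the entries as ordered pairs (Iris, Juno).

vs Esh: Juno plays E → Iris plays T at [E] → Juno plays h at [E-T] → (2, 6)
vs Esk: Juno plays E → Iris plays T at [E] → Juno plays k at [E-T] → (6, 4)
vs Eqh: Juno plays E → Iris plays T at [E] → Juno plays h at [E-T] → (2, 6)
vs Eqk: Juno plays E → Iris plays T at [E] → Juno plays k at [E-T] → (6, 4)
vs Ssh: Juno plays S → (1, 3)
vs Ssk: Juno plays S → (1, 3)
vs Sqh: Juno plays S → (1, 3)
vs Sqk: Juno plays S → (1, 3)

(2,6) (6,4) (2,6) (6,4) (1,3) (1,3) (1,3) (1,3)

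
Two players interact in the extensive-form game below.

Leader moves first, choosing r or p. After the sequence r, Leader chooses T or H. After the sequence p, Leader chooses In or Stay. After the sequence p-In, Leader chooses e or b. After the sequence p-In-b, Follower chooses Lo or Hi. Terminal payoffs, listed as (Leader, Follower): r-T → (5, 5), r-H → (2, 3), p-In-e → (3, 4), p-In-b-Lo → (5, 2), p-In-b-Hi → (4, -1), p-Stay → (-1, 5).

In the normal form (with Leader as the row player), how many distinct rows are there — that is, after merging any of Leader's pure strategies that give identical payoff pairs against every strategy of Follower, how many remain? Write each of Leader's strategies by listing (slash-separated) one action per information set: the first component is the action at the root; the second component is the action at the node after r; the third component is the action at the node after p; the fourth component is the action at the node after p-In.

5

Leader has 16 pure strategies: r/T/In/e, r/T/In/b, r/T/Stay/e, r/T/Stay/b, r/H/In/e, r/H/In/b, r/H/Stay/e, r/H/Stay/b, p/T/In/e, p/T/In/b, p/T/Stay/e, p/T/Stay/b, p/H/In/e, p/H/In/b, p/H/Stay/e, p/H/Stay/b. Columns: Lo, Hi.
{r/T/In/e, r/T/In/b, r/T/Stay/e, r/T/Stay/b} → row (5,5) (5,5)
{r/H/In/e, r/H/In/b, r/H/Stay/e, r/H/Stay/b} → row (2,3) (2,3)
{p/T/In/e, p/H/In/e} → row (3,4) (3,4)
{p/T/In/b, p/H/In/b} → row (5,2) (4,-1)
{p/T/Stay/e, p/T/Stay/b, p/H/Stay/e, p/H/Stay/b} → row (-1,5) (-1,5)
That's 5 distinct rows out of 16 strategies.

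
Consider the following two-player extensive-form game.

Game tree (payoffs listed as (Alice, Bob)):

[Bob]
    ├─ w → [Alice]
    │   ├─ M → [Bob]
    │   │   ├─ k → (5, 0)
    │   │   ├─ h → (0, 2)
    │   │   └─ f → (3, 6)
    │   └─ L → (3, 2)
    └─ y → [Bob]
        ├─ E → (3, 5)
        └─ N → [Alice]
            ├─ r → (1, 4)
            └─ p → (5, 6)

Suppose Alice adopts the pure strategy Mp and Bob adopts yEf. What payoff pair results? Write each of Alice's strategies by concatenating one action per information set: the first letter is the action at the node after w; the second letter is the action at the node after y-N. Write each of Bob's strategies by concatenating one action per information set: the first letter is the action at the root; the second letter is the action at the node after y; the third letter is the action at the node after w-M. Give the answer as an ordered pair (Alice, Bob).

(3, 5)

Trace the play path from the root:
  Bob plays y
  Bob plays E at [y]
→ terminal payoff (3, 5).
(Alice's choice at the node after w is never reached on this path, so it doesn't affect the outcome.)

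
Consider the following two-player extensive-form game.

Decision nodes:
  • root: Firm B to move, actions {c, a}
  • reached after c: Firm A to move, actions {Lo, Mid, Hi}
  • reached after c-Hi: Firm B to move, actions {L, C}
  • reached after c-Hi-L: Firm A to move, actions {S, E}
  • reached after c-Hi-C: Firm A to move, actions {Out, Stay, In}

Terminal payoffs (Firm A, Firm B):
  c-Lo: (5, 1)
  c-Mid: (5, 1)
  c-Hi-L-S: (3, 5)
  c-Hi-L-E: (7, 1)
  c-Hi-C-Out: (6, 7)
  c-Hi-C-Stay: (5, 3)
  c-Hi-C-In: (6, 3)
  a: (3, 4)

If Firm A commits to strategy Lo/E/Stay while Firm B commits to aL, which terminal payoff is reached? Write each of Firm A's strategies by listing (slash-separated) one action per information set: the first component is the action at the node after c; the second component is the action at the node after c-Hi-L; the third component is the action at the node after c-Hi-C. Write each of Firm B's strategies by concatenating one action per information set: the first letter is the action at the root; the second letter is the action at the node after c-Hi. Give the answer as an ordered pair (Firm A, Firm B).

Trace the play path from the root:
  Firm B plays a
→ terminal payoff (3, 4).
(Firm A's choice at the node after c is never reached on this path, so it doesn't affect the outcome.)

(3, 4)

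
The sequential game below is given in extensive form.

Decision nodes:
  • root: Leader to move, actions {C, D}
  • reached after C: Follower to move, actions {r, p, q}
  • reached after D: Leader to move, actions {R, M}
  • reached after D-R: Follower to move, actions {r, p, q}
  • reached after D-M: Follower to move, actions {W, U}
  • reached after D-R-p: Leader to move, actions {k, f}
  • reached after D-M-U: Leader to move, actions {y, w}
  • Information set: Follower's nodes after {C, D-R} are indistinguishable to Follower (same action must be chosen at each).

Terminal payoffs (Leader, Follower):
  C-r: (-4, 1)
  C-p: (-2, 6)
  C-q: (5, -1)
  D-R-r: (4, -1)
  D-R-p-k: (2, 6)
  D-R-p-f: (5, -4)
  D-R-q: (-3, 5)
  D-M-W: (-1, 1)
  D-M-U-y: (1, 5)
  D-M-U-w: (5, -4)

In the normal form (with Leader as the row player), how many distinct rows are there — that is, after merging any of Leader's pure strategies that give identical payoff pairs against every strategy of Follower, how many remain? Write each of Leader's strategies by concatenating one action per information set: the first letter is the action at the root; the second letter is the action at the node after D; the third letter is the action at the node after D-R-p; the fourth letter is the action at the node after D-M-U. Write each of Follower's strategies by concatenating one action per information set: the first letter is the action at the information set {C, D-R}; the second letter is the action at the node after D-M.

Leader has 16 pure strategies: CRky, CRkw, CRfy, CRfw, CMky, CMkw, CMfy, CMfw, DRky, DRkw, DRfy, DRfw, DMky, DMkw, DMfy, DMfw. Columns: rW, rU, pW, pU, qW, qU.
{CRky, CRkw, CRfy, CRfw, CMky, CMkw, CMfy, CMfw} → row (-4,1) (-4,1) (-2,6) (-2,6) (5,-1) (5,-1)
{DRky, DRkw} → row (4,-1) (4,-1) (2,6) (2,6) (-3,5) (-3,5)
{DRfy, DRfw} → row (4,-1) (4,-1) (5,-4) (5,-4) (-3,5) (-3,5)
{DMky, DMfy} → row (-1,1) (1,5) (-1,1) (1,5) (-1,1) (1,5)
{DMkw, DMfw} → row (-1,1) (5,-4) (-1,1) (5,-4) (-1,1) (5,-4)
That's 5 distinct rows out of 16 strategies.

5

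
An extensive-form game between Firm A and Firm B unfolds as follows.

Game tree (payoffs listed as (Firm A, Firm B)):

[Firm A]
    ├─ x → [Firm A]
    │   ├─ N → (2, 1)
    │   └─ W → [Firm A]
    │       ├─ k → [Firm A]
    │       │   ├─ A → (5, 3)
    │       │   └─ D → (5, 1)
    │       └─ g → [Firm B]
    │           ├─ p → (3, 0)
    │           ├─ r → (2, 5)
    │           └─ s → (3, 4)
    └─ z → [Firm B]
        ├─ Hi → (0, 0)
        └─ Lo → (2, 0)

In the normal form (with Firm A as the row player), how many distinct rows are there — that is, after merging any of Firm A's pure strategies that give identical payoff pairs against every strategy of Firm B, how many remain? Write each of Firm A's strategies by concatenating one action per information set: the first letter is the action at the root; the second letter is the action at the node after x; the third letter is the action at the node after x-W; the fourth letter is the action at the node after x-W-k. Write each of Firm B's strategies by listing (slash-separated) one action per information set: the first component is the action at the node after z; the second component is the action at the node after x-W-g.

5

Firm A has 16 pure strategies: xNkA, xNkD, xNgA, xNgD, xWkA, xWkD, xWgA, xWgD, zNkA, zNkD, zNgA, zNgD, zWkA, zWkD, zWgA, zWgD. Columns: Hi/p, Hi/r, Hi/s, Lo/p, Lo/r, Lo/s.
{xNkA, xNkD, xNgA, xNgD} → row (2,1) (2,1) (2,1) (2,1) (2,1) (2,1)
{xWkA} → row (5,3) (5,3) (5,3) (5,3) (5,3) (5,3)
{xWkD} → row (5,1) (5,1) (5,1) (5,1) (5,1) (5,1)
{xWgA, xWgD} → row (3,0) (2,5) (3,4) (3,0) (2,5) (3,4)
{zNkA, zNkD, zNgA, zNgD, zWkA, zWkD, zWgA, zWgD} → row (0,0) (0,0) (0,0) (2,0) (2,0) (2,0)
That's 5 distinct rows out of 16 strategies.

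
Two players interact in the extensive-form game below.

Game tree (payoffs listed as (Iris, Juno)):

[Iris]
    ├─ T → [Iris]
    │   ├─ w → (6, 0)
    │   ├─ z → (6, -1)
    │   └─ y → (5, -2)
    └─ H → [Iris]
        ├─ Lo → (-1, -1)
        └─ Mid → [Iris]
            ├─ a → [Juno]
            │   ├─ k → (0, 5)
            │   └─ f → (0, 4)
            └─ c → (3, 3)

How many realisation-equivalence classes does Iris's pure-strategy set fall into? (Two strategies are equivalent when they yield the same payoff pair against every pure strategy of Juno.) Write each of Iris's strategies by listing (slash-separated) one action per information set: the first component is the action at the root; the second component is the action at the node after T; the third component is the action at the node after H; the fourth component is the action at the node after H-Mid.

6

Iris has 24 pure strategies: T/w/Lo/a, T/w/Lo/c, T/w/Mid/a, T/w/Mid/c, T/z/Lo/a, T/z/Lo/c, T/z/Mid/a, T/z/Mid/c, T/y/Lo/a, T/y/Lo/c, T/y/Mid/a, T/y/Mid/c, H/w/Lo/a, H/w/Lo/c, H/w/Mid/a, H/w/Mid/c, H/z/Lo/a, H/z/Lo/c, H/z/Mid/a, H/z/Mid/c, H/y/Lo/a, H/y/Lo/c, H/y/Mid/a, H/y/Mid/c. Columns: k, f.
{T/w/Lo/a, T/w/Lo/c, T/w/Mid/a, T/w/Mid/c} → row (6,0) (6,0)
{T/z/Lo/a, T/z/Lo/c, T/z/Mid/a, T/z/Mid/c} → row (6,-1) (6,-1)
{T/y/Lo/a, T/y/Lo/c, T/y/Mid/a, T/y/Mid/c} → row (5,-2) (5,-2)
{H/w/Lo/a, H/w/Lo/c, H/z/Lo/a, H/z/Lo/c, H/y/Lo/a, H/y/Lo/c} → row (-1,-1) (-1,-1)
{H/w/Mid/a, H/z/Mid/a, H/y/Mid/a} → row (0,5) (0,4)
{H/w/Mid/c, H/z/Mid/c, H/y/Mid/c} → row (3,3) (3,3)
That's 6 distinct rows out of 24 strategies.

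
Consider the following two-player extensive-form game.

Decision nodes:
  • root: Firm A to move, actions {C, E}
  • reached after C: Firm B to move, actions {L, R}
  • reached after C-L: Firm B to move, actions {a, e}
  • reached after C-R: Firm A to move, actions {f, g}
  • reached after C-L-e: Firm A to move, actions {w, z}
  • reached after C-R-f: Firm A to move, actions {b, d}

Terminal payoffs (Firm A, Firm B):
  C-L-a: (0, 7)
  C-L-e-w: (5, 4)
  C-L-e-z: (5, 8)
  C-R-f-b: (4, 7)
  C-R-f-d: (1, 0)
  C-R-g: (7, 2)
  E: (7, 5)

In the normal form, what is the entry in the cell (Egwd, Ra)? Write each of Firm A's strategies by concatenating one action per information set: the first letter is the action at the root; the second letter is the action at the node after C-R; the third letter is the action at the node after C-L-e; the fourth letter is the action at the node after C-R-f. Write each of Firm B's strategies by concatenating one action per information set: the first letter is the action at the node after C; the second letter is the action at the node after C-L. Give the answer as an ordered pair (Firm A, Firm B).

(7, 5)

Trace the play path from the root:
  Firm A plays E
→ terminal payoff (7, 5).
(Firm A's choice at the node after C-R is never reached on this path, so it doesn't affect the outcome.)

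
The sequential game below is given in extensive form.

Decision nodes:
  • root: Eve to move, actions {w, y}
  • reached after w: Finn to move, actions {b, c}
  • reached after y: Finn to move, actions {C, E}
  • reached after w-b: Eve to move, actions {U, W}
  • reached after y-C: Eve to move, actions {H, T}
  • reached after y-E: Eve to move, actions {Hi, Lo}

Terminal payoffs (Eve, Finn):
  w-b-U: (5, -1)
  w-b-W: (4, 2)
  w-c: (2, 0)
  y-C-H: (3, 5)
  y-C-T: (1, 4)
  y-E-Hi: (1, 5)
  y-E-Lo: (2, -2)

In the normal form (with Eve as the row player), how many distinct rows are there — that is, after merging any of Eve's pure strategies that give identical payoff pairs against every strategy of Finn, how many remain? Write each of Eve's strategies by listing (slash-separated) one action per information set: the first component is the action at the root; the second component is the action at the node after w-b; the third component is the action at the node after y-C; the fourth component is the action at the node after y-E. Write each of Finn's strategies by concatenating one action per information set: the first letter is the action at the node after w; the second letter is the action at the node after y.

Eve has 16 pure strategies: w/U/H/Hi, w/U/H/Lo, w/U/T/Hi, w/U/T/Lo, w/W/H/Hi, w/W/H/Lo, w/W/T/Hi, w/W/T/Lo, y/U/H/Hi, y/U/H/Lo, y/U/T/Hi, y/U/T/Lo, y/W/H/Hi, y/W/H/Lo, y/W/T/Hi, y/W/T/Lo. Columns: bC, bE, cC, cE.
{w/U/H/Hi, w/U/H/Lo, w/U/T/Hi, w/U/T/Lo} → row (5,-1) (5,-1) (2,0) (2,0)
{w/W/H/Hi, w/W/H/Lo, w/W/T/Hi, w/W/T/Lo} → row (4,2) (4,2) (2,0) (2,0)
{y/U/H/Hi, y/W/H/Hi} → row (3,5) (1,5) (3,5) (1,5)
{y/U/H/Lo, y/W/H/Lo} → row (3,5) (2,-2) (3,5) (2,-2)
{y/U/T/Hi, y/W/T/Hi} → row (1,4) (1,5) (1,4) (1,5)
{y/U/T/Lo, y/W/T/Lo} → row (1,4) (2,-2) (1,4) (2,-2)
That's 6 distinct rows out of 16 strategies.

6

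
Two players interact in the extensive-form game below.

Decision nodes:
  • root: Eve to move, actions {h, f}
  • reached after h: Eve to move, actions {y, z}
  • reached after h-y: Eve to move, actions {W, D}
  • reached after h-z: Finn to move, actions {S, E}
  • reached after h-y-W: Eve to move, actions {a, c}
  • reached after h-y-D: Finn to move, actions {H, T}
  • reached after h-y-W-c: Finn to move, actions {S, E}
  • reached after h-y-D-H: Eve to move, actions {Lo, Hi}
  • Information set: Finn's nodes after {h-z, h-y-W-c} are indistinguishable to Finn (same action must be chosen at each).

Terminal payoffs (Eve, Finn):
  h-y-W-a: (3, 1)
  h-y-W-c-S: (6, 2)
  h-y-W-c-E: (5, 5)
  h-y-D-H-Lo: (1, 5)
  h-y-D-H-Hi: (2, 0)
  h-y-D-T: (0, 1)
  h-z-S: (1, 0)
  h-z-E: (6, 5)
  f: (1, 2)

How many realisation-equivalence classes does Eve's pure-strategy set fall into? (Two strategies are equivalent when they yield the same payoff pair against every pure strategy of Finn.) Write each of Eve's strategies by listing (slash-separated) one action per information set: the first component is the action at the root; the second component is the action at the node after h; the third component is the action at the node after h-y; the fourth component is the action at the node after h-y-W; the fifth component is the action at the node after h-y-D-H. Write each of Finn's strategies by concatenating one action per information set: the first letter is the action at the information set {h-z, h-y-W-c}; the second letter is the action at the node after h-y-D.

Eve has 32 pure strategies: h/y/W/a/Lo, h/y/W/a/Hi, h/y/W/c/Lo, h/y/W/c/Hi, h/y/D/a/Lo, h/y/D/a/Hi, h/y/D/c/Lo, h/y/D/c/Hi, h/z/W/a/Lo, h/z/W/a/Hi, h/z/W/c/Lo, h/z/W/c/Hi, h/z/D/a/Lo, h/z/D/a/Hi, h/z/D/c/Lo, h/z/D/c/Hi, f/y/W/a/Lo, f/y/W/a/Hi, f/y/W/c/Lo, f/y/W/c/Hi, f/y/D/a/Lo, f/y/D/a/Hi, f/y/D/c/Lo, f/y/D/c/Hi, f/z/W/a/Lo, f/z/W/a/Hi, f/z/W/c/Lo, f/z/W/c/Hi, f/z/D/a/Lo, f/z/D/a/Hi, f/z/D/c/Lo, f/z/D/c/Hi. Columns: SH, ST, EH, ET.
{h/y/W/a/Lo, h/y/W/a/Hi} → row (3,1) (3,1) (3,1) (3,1)
{h/y/W/c/Lo, h/y/W/c/Hi} → row (6,2) (6,2) (5,5) (5,5)
{h/y/D/a/Lo, h/y/D/c/Lo} → row (1,5) (0,1) (1,5) (0,1)
{h/y/D/a/Hi, h/y/D/c/Hi} → row (2,0) (0,1) (2,0) (0,1)
{h/z/W/a/Lo, h/z/W/a/Hi, h/z/W/c/Lo, h/z/W/c/Hi, h/z/D/a/Lo, h/z/D/a/Hi, h/z/D/c/Lo, h/z/D/c/Hi} → row (1,0) (1,0) (6,5) (6,5)
{f/y/W/a/Lo, f/y/W/a/Hi, f/y/W/c/Lo, f/y/W/c/Hi, f/y/D/a/Lo, f/y/D/a/Hi, f/y/D/c/Lo, f/y/D/c/Hi, f/z/W/a/Lo, f/z/W/a/Hi, f/z/W/c/Lo, f/z/W/c/Hi, f/z/D/a/Lo, f/z/D/a/Hi, f/z/D/c/Lo, f/z/D/c/Hi} → row (1,2) (1,2) (1,2) (1,2)
That's 6 distinct rows out of 32 strategies.

6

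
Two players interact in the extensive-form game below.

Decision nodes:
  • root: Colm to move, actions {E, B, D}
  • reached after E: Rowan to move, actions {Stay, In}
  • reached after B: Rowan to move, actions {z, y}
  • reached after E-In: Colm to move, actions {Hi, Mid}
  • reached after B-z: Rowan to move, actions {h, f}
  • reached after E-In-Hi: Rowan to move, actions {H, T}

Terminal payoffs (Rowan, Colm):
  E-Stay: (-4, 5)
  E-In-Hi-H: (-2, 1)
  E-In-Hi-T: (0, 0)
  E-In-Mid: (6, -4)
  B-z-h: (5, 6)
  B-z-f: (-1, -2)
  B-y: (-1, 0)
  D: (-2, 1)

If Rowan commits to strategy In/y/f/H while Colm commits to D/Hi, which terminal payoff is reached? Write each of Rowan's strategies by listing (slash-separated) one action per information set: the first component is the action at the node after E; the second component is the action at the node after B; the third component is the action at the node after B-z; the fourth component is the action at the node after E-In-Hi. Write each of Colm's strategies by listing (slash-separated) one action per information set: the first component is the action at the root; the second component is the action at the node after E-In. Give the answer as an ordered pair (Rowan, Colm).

Trace the play path from the root:
  Colm plays D
→ terminal payoff (-2, 1).
(Rowan's choice at the node after E is never reached on this path, so it doesn't affect the outcome.)

(-2, 1)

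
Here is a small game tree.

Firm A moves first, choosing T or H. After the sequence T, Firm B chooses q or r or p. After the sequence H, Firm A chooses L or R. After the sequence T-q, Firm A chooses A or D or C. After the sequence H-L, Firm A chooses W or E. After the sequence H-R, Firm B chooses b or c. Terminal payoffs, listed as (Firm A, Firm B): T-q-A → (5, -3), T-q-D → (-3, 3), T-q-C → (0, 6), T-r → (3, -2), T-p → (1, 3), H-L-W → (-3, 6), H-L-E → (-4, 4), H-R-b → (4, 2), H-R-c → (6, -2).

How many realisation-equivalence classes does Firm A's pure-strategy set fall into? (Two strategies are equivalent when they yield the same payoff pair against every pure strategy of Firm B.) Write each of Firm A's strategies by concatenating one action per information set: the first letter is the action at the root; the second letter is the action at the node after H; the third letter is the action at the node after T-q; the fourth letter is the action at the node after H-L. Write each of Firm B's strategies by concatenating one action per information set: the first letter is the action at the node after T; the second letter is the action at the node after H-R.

6

Firm A has 24 pure strategies: TLAW, TLAE, TLDW, TLDE, TLCW, TLCE, TRAW, TRAE, TRDW, TRDE, TRCW, TRCE, HLAW, HLAE, HLDW, HLDE, HLCW, HLCE, HRAW, HRAE, HRDW, HRDE, HRCW, HRCE. Columns: qb, qc, rb, rc, pb, pc.
{TLAW, TLAE, TRAW, TRAE} → row (5,-3) (5,-3) (3,-2) (3,-2) (1,3) (1,3)
{TLDW, TLDE, TRDW, TRDE} → row (-3,3) (-3,3) (3,-2) (3,-2) (1,3) (1,3)
{TLCW, TLCE, TRCW, TRCE} → row (0,6) (0,6) (3,-2) (3,-2) (1,3) (1,3)
{HLAW, HLDW, HLCW} → row (-3,6) (-3,6) (-3,6) (-3,6) (-3,6) (-3,6)
{HLAE, HLDE, HLCE} → row (-4,4) (-4,4) (-4,4) (-4,4) (-4,4) (-4,4)
{HRAW, HRAE, HRDW, HRDE, HRCW, HRCE} → row (4,2) (6,-2) (4,2) (6,-2) (4,2) (6,-2)
That's 6 distinct rows out of 24 strategies.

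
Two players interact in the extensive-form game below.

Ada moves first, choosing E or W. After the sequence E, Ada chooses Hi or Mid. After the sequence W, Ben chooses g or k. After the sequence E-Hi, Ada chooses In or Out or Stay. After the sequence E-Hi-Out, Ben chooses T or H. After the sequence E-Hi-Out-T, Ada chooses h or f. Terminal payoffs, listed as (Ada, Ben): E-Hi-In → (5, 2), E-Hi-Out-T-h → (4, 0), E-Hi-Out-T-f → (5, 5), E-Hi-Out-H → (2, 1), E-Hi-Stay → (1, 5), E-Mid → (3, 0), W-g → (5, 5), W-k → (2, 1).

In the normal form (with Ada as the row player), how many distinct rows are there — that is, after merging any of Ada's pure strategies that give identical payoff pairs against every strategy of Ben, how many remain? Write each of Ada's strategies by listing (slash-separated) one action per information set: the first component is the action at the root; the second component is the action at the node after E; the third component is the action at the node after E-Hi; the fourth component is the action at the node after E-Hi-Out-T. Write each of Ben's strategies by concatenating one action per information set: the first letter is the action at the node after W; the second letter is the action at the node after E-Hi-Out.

6

Ada has 24 pure strategies: E/Hi/In/h, E/Hi/In/f, E/Hi/Out/h, E/Hi/Out/f, E/Hi/Stay/h, E/Hi/Stay/f, E/Mid/In/h, E/Mid/In/f, E/Mid/Out/h, E/Mid/Out/f, E/Mid/Stay/h, E/Mid/Stay/f, W/Hi/In/h, W/Hi/In/f, W/Hi/Out/h, W/Hi/Out/f, W/Hi/Stay/h, W/Hi/Stay/f, W/Mid/In/h, W/Mid/In/f, W/Mid/Out/h, W/Mid/Out/f, W/Mid/Stay/h, W/Mid/Stay/f. Columns: gT, gH, kT, kH.
{E/Hi/In/h, E/Hi/In/f} → row (5,2) (5,2) (5,2) (5,2)
{E/Hi/Out/h} → row (4,0) (2,1) (4,0) (2,1)
{E/Hi/Out/f} → row (5,5) (2,1) (5,5) (2,1)
{E/Hi/Stay/h, E/Hi/Stay/f} → row (1,5) (1,5) (1,5) (1,5)
{E/Mid/In/h, E/Mid/In/f, E/Mid/Out/h, E/Mid/Out/f, E/Mid/Stay/h, E/Mid/Stay/f} → row (3,0) (3,0) (3,0) (3,0)
{W/Hi/In/h, W/Hi/In/f, W/Hi/Out/h, W/Hi/Out/f, W/Hi/Stay/h, W/Hi/Stay/f, W/Mid/In/h, W/Mid/In/f, W/Mid/Out/h, W/Mid/Out/f, W/Mid/Stay/h, W/Mid/Stay/f} → row (5,5) (5,5) (2,1) (2,1)
That's 6 distinct rows out of 24 strategies.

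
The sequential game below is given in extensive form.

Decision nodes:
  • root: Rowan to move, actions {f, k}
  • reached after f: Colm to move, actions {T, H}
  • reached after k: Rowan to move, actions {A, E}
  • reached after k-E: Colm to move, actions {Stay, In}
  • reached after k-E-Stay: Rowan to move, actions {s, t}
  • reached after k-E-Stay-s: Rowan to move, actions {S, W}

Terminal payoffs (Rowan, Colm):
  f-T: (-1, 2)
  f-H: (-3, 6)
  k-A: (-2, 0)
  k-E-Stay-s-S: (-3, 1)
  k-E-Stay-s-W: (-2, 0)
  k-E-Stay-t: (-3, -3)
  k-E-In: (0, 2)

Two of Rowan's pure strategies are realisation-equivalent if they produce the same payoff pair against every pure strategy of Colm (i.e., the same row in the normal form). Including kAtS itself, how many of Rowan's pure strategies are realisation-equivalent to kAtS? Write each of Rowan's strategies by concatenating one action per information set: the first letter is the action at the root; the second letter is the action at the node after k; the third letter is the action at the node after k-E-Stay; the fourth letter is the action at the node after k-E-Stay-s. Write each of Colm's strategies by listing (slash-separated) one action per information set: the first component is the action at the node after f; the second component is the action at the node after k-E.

4

Row for kAtS (columns T/Stay, T/In, H/Stay, H/In): (-2,0) (-2,0) (-2,0) (-2,0).
Under kAtS, Rowan's choice at the node after k-E-Stay and at the node after k-E-Stay-s can never be reached regardless of what Colm does, so varying those choices leaves every outcome unchanged.
Holding the reachable choices fixed and varying the unreachable ones freely already gives 2 × 2 = 4 equivalent strategies.
No other strategy reproduces this row, so those 4 are the full class: kAsS, kAsW, kAtS, kAtW.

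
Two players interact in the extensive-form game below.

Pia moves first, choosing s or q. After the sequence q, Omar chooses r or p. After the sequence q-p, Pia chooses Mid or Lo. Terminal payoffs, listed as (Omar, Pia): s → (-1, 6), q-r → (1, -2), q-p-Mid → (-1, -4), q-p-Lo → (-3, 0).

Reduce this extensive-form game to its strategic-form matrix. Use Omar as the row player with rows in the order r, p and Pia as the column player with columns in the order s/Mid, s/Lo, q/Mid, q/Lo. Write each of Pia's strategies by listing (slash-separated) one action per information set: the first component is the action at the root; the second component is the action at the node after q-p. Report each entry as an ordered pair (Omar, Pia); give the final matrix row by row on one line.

r: (-1,6) (-1,6) (1,-2) (1,-2) | p: (-1,6) (-1,6) (-1,-4) (-3,0)

        s/Mid     s/Lo    q/Mid     q/Lo
   r   (-1,6)   (-1,6)   (1,-2)   (1,-2)
   p   (-1,6)   (-1,6)  (-1,-4)   (-3,0)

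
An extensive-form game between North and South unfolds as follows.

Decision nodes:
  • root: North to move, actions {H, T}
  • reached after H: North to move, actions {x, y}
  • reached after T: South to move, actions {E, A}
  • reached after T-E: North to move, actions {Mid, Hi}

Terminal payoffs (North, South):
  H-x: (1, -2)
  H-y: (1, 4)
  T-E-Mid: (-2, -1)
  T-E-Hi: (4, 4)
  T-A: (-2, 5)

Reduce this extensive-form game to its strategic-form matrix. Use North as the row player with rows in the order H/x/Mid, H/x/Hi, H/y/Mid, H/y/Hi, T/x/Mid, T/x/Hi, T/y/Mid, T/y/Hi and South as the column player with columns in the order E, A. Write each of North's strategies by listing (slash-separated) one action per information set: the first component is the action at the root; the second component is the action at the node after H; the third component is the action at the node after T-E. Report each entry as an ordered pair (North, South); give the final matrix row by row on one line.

H/x/Mid: (1,-2) (1,-2) | H/x/Hi: (1,-2) (1,-2) | H/y/Mid: (1,4) (1,4) | H/y/Hi: (1,4) (1,4) | T/x/Mid: (-2,-1) (-2,5) | T/x/Hi: (4,4) (-2,5) | T/y/Mid: (-2,-1) (-2,5) | T/y/Hi: (4,4) (-2,5)

               E        A
H/x/Mid   (1,-2)   (1,-2)
 H/x/Hi   (1,-2)   (1,-2)
H/y/Mid    (1,4)    (1,4)
 H/y/Hi    (1,4)    (1,4)
T/x/Mid  (-2,-1)   (-2,5)
 T/x/Hi    (4,4)   (-2,5)
T/y/Mid  (-2,-1)   (-2,5)
 T/y/Hi    (4,4)   (-2,5)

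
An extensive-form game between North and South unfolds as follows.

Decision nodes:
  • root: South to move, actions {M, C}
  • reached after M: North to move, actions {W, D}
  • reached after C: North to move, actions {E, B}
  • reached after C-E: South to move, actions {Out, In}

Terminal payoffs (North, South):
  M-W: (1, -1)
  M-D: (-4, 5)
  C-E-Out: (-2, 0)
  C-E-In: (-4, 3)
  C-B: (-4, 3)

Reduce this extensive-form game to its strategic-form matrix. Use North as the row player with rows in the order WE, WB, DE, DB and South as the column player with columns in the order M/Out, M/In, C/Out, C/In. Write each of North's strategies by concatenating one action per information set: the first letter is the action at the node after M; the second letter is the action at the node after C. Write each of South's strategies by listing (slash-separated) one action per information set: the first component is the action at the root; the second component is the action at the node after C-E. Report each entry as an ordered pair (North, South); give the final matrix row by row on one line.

Row WE: M/Out→(1,-1), M/In→(1,-1), C/Out→(-2,0), C/In→(-4,3)
Row WB: M/Out→(1,-1), M/In→(1,-1), C/Out→(-4,3), C/In→(-4,3)
Row DE: M/Out→(-4,5), M/In→(-4,5), C/Out→(-2,0), C/In→(-4,3)
Row DB: M/Out→(-4,5), M/In→(-4,5), C/Out→(-4,3), C/In→(-4,3)

WE: (1,-1) (1,-1) (-2,0) (-4,3) | WB: (1,-1) (1,-1) (-4,3) (-4,3) | DE: (-4,5) (-4,5) (-2,0) (-4,3) | DB: (-4,5) (-4,5) (-4,3) (-4,3)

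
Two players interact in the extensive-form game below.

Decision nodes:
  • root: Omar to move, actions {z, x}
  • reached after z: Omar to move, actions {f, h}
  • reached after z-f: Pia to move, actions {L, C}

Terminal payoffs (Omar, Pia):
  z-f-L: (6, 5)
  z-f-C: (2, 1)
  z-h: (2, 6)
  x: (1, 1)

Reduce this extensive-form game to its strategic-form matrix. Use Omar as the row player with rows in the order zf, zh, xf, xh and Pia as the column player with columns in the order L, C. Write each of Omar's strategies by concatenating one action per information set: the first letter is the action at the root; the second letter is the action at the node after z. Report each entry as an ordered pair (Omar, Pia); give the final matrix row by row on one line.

zf: (6,5) (2,1) | zh: (2,6) (2,6) | xf: (1,1) (1,1) | xh: (1,1) (1,1)

            L        C
  zf    (6,5)    (2,1)
  zh    (2,6)    (2,6)
  xf    (1,1)    (1,1)
  xh    (1,1)    (1,1)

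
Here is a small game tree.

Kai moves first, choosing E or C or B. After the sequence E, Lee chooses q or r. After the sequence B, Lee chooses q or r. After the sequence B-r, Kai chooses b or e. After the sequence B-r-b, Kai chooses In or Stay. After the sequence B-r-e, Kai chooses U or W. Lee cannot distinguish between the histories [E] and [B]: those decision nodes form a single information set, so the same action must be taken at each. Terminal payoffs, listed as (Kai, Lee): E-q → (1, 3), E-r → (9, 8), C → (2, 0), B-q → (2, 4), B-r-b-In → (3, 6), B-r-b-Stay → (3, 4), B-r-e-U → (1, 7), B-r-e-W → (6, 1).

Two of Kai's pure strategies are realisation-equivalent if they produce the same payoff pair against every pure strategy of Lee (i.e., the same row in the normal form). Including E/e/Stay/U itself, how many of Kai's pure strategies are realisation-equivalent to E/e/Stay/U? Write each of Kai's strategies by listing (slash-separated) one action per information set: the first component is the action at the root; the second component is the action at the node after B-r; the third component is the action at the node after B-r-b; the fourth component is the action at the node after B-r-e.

Row for E/e/Stay/U (columns q, r): (1,3) (9,8).
Under E/e/Stay/U, Kai's choice at the node after B-r and at the node after B-r-b and at the node after B-r-e can never be reached regardless of what Lee does, so varying those choices leaves every outcome unchanged.
Holding the reachable choices fixed and varying the unreachable ones freely already gives 2 × 2 × 2 = 8 equivalent strategies.
No other strategy reproduces this row, so those 8 are the full class: E/b/In/U, E/b/In/W, E/b/Stay/U, E/b/Stay/W, E/e/In/U, E/e/In/W, E/e/Stay/U, E/e/Stay/W.

8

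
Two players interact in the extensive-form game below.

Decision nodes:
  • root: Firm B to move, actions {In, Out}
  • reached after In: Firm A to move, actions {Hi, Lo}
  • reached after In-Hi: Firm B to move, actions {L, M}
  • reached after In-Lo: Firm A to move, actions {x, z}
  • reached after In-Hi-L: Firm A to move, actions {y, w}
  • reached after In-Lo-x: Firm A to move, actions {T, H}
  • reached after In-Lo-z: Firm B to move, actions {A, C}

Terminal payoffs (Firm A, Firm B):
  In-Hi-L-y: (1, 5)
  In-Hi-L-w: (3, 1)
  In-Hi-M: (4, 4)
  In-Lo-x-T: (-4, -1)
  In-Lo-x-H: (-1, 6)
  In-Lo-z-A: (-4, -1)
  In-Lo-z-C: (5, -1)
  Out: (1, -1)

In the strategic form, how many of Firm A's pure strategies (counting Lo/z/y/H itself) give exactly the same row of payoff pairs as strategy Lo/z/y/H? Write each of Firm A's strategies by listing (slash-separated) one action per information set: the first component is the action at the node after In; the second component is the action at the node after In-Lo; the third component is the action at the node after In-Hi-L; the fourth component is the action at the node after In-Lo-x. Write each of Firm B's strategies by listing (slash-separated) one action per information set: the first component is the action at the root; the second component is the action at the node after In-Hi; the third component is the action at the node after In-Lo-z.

Row for Lo/z/y/H (columns In/L/A, In/L/C, In/M/A, In/M/C, Out/L/A, Out/L/C, Out/M/A, Out/M/C): (-4,-1) (5,-1) (-4,-1) (5,-1) (1,-1) (1,-1) (1,-1) (1,-1).
Under Lo/z/y/H, Firm A's choice at the node after In-Hi-L and at the node after In-Lo-x can never be reached regardless of what Firm B does, so varying those choices leaves every outcome unchanged.
Holding the reachable choices fixed and varying the unreachable ones freely already gives 2 × 2 = 4 equivalent strategies.
No other strategy reproduces this row, so those 4 are the full class: Lo/z/y/T, Lo/z/y/H, Lo/z/w/T, Lo/z/w/H.

4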